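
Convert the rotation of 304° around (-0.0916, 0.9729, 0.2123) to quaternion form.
-0.8829 - 0.043i + 0.4567j + 0.0997k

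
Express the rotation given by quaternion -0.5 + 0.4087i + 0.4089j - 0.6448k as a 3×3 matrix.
[[-0.1659, -0.3106, -0.936], [0.979, -0.1656, -0.1186], [-0.1182, -0.936, 0.3315]]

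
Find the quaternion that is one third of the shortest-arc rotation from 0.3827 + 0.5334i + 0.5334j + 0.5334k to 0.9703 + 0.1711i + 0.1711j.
0.6557 + 0.4569i + 0.4569j + 0.3907k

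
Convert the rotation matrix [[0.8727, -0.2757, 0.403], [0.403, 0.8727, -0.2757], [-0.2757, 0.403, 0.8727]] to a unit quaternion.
0.9511 + 0.1784i + 0.1784j + 0.1784k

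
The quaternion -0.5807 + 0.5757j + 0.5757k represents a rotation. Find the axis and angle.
axis = (0, √2/2, √2/2), θ = 251°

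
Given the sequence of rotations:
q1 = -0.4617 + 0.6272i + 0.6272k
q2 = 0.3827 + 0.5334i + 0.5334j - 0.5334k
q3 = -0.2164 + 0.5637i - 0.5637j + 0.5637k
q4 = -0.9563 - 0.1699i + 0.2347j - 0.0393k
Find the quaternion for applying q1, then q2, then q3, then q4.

q2 · q1 = -0.1767 + 0.3283i - 0.9154j + 0.1518k
q3 · q2 · q1 = -0.7484 + 0.2598i + 0.3972j - 0.4634k
q4 · q3 · q2 · q1 = 0.6484 - 0.2144i - 0.6444j + 0.3441k
0.6484 - 0.2144i - 0.6444j + 0.3441k


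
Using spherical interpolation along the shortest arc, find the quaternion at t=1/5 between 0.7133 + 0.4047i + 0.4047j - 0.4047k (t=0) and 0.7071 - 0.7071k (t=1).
0.7378 + 0.3325i + 0.3325j - 0.4843k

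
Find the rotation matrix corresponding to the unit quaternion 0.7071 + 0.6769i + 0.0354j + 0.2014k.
[[0.9164, -0.2369, 0.3227], [0.3327, 0.0025, -0.943], [0.2226, 0.9715, 0.0811]]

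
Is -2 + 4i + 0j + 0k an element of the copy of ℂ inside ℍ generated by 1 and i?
Yes. The quaternion -2 + 4i has j- and k-coefficients y = z = 0, so it lies in the complex subalgebra spanned by 1 and i.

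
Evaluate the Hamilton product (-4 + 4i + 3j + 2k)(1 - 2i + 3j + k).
-7 + 9i - 17j + 16k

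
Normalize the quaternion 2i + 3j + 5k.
0.3244i + 0.4867j + 0.8111k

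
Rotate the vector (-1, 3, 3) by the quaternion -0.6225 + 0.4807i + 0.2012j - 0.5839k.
(-4.273, -0.262, -0.819)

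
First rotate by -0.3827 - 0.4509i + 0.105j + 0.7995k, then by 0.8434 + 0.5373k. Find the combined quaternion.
-0.7523 - 0.4367i - 0.1537j + 0.4687k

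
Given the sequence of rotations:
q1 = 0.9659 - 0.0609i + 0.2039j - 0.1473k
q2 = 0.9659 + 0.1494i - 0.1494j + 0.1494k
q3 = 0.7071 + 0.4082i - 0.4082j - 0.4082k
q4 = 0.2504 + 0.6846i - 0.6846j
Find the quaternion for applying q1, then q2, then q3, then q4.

q2 · q1 = 0.9945 + 0.077i + 0.0655j + 0.0234k
q3 · q2 · q1 = 0.7081 + 0.4776i - 0.4006j - 0.3312k
q4 · q3 · q2 · q1 = -0.4239 + 0.8311i - 0.3583j - 0.0302k
-0.4239 + 0.8311i - 0.3583j - 0.0302k


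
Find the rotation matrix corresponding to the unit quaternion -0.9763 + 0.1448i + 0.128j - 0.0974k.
[[0.9483, -0.1531, -0.2781], [0.2273, 0.9391, 0.2578], [0.2217, -0.3077, 0.9253]]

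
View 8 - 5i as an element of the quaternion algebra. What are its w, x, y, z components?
8 - 5i + 0j + 0k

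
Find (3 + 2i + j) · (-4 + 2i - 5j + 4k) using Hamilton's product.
-11 + 2i - 27j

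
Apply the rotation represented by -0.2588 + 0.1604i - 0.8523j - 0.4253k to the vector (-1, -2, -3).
(0.888, -3.544, 0.807)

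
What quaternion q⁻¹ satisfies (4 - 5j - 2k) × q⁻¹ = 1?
0.0889 + 0.1111j + 0.0444k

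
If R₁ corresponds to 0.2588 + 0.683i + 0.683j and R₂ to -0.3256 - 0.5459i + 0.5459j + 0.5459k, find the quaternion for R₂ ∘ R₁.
-0.0843 - 0.7365i + 0.2917j - 0.6044k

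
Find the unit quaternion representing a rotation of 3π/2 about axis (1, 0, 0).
-0.7071 + 0.7071i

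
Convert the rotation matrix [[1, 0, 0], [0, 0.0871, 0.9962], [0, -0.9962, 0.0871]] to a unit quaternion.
0.7373 - 0.6756i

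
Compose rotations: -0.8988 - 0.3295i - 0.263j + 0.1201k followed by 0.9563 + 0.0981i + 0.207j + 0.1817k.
-0.7946 - 0.3306i - 0.5092j - 0.0061k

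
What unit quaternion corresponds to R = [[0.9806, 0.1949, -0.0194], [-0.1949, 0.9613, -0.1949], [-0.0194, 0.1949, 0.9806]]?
0.9903 + 0.0984i - 0.0984k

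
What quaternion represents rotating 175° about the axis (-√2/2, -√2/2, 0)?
0.0436 - 0.7064i - 0.7064j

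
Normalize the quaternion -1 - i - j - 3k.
-0.2887 - 0.2887i - 0.2887j - 0.866k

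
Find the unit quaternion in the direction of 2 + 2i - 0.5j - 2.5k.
0.5252 + 0.5252i - 0.1313j - 0.6565k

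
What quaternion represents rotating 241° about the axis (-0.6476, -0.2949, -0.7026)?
-0.5075 - 0.558i - 0.2541j - 0.6054k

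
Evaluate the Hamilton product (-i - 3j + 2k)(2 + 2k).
-4 - 8i - 4j + 4k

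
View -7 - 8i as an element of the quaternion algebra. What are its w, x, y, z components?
-7 - 8i + 0j + 0k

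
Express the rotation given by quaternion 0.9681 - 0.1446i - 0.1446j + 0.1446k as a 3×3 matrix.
[[0.9164, -0.2382, -0.3218], [0.3218, 0.9164, 0.2382], [0.2382, -0.3218, 0.9164]]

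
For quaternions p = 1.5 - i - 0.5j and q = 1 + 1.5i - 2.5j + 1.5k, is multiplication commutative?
No: pq = 1.75 + 0.5i - 2.75j + 5.5k ≠ 1.75 + 2i - 5.75j - k = qp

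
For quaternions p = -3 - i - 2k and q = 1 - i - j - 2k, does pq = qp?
No: pq = -8 + 3j + 5k ≠ -8 + 4i + 3j + 3k = qp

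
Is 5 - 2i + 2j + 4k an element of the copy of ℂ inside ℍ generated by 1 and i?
No. The quaternion 5 - 2i + 2j + 4k has j-coefficient y = 2 and k-coefficient z = 4, not both zero, so it does not lie in the complex subalgebra spanned by 1 and i.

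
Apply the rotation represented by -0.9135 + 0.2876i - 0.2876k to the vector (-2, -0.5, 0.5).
(-1.489, -1.123, 1.011)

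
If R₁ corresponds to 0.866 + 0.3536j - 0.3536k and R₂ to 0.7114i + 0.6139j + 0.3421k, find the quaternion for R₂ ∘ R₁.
-0.0961 + 0.278i + 0.7832j + 0.5478k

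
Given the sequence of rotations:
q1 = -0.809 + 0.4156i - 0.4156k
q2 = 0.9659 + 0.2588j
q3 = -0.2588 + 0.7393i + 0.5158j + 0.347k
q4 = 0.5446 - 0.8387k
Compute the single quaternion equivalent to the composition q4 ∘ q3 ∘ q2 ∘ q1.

q2 · q1 = -0.7814 + 0.2939i - 0.2094j - 0.509k
q3 · q2 · q1 = 0.2696 - 0.8436i + 0.1294j - 0.4458k
q4 · q3 · q2 · q1 = -0.2271 - 0.3509i + 0.778j - 0.4689k
-0.2271 - 0.3509i + 0.778j - 0.4689k


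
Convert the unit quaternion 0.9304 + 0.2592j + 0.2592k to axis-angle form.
axis = (0, √2/2, √2/2), θ = 43°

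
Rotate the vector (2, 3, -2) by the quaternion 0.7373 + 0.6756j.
(-1.818, 3, -2.167)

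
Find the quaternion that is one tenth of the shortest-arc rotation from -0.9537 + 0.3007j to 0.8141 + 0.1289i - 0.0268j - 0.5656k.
-0.9587 - 0.0139i + 0.2775j + 0.061k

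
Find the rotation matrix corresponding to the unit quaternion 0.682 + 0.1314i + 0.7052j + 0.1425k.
[[-0.0352, -0.009, 0.9993], [0.3797, 0.9249, 0.0218], [-0.9244, 0.3802, -0.0291]]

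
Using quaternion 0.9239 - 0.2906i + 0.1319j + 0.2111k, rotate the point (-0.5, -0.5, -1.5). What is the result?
(-0.386, -1.417, -0.771)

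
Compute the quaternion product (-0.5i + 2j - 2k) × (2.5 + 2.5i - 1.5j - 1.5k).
1.25 - 7.25i - 0.75j - 9.25k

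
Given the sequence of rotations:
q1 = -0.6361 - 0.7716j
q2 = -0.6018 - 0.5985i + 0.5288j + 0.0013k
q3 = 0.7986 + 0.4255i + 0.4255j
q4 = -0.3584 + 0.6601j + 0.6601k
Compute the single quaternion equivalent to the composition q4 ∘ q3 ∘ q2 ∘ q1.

q2 · q1 = 0.7908 + 0.3817i + 0.128j + 0.461k
q3 · q2 · q1 = 0.4147 + 0.8375i + 0.2426j + 0.2602k
q4 · q3 · q2 · q1 = -0.4805 - 0.2885i + 0.7396j - 0.3723k
-0.4805 - 0.2885i + 0.7396j - 0.3723k


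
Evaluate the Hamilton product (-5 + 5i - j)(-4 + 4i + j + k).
1 - 41i - 6j + 4k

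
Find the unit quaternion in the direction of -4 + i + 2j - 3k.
-0.7303 + 0.1826i + 0.3651j - 0.5477k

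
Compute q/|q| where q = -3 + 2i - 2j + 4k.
-0.5222 + 0.3482i - 0.3482j + 0.6963k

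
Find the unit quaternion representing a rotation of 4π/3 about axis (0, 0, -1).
-0.5 - 0.866k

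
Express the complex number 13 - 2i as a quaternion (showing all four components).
13 - 2i + 0j + 0k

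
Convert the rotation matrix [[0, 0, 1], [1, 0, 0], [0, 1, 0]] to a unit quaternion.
0.5 + 0.5i + 0.5j + 0.5k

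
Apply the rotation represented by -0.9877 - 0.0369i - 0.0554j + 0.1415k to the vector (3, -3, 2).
(2.209, -3.875, 1.451)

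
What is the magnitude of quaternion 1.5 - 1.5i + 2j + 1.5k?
3.279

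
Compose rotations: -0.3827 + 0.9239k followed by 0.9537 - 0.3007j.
-0.365 - 0.2778i + 0.1151j + 0.8811k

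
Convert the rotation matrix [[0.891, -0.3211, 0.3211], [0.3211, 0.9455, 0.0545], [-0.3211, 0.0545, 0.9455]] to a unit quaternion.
0.9724 + 0.1651j + 0.1651k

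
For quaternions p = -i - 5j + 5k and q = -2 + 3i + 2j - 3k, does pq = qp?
No: pq = 28 + 7i + 22j + 3k ≠ 28 - 3i - 2j - 23k = qp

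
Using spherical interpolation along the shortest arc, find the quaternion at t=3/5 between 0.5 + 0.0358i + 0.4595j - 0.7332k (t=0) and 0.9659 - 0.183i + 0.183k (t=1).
0.9375 - 0.1124i + 0.2295j - 0.236k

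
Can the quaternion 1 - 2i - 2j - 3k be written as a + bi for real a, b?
No. The quaternion 1 - 2i - 2j - 3k has j-coefficient y = -2 and k-coefficient z = -3, not both zero, so it does not lie in the complex subalgebra spanned by 1 and i.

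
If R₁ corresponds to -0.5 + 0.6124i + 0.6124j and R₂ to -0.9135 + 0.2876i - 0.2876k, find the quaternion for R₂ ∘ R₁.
0.2806 - 0.5271i - 0.7356j + 0.3199k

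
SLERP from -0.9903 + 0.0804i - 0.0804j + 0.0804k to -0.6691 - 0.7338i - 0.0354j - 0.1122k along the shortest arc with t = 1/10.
-0.995 - 0.0105i - 0.0786j + 0.0615k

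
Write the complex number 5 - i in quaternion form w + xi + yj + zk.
5 - i + 0j + 0k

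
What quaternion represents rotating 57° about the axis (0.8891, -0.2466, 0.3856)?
0.8788 + 0.4242i - 0.1177j + 0.184k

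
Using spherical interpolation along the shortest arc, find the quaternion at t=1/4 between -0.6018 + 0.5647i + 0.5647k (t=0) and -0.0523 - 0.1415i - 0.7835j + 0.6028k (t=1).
-0.5311 + 0.4359i - 0.2566j + 0.6797k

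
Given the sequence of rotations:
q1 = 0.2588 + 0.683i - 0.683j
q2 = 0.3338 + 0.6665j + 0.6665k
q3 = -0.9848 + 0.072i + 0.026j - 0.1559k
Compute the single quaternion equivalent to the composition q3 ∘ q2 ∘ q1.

q2 · q1 = 0.5416 + 0.6832i + 0.3997j - 0.2827k
q3 · q2 · q1 = -0.637 - 0.5789i - 0.4657j + 0.205k
-0.637 - 0.5789i - 0.4657j + 0.205k


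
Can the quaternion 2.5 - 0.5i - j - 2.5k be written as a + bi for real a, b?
No. The quaternion 2.5 - 0.5i - j - 2.5k has j-coefficient y = -1 and k-coefficient z = -2.5, not both zero, so it does not lie in the complex subalgebra spanned by 1 and i.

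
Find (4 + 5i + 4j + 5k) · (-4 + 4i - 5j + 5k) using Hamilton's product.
-41 + 41i - 41j - 41k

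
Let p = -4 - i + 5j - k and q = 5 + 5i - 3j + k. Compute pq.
1 - 23i + 33j - 31k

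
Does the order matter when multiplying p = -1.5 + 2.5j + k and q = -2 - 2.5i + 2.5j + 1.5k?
Yes: pq = -4.75 + 5i - 11.25j + 2k ≠ -4.75 + 2.5i - 6.25j - 10.5k = qp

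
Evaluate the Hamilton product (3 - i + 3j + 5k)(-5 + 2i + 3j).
-22 - 4i + 4j - 34k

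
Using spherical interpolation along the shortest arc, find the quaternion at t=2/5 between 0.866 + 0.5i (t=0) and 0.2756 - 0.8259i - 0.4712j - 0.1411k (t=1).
0.5051 + 0.8215i + 0.2535j + 0.0759k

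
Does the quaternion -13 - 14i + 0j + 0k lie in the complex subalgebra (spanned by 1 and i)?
Yes. The quaternion -13 - 14i has j- and k-coefficients y = z = 0, so it lies in the complex subalgebra spanned by 1 and i.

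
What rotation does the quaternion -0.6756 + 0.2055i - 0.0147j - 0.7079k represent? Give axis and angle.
axis = (0.2787, -0.0199, -0.9602), θ = 265°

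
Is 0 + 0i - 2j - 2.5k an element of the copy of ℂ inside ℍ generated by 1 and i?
No. The quaternion -2j - 2.5k has j-coefficient y = -2 and k-coefficient z = -2.5, not both zero, so it does not lie in the complex subalgebra spanned by 1 and i.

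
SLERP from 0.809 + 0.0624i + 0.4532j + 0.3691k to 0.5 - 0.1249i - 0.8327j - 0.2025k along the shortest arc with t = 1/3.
0.4439 + 0.1135i + 0.788j + 0.4112k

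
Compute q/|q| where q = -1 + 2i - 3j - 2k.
-0.2357 + 0.4714i - 0.7071j - 0.4714k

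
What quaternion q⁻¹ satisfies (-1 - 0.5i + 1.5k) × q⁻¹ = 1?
-0.2857 + 0.1429i - 0.4286k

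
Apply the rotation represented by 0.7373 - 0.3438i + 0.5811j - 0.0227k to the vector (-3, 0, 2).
(0.774, 2.26, 2.7)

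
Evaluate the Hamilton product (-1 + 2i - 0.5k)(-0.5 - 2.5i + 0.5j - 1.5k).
4.75 + 1.75i + 3.75j + 2.75k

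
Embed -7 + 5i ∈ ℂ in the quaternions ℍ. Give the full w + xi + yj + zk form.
-7 + 5i + 0j + 0k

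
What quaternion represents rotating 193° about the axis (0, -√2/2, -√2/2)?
-0.1132 - 0.7026j - 0.7026k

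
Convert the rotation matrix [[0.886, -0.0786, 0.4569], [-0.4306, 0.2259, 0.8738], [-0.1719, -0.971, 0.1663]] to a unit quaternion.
0.7547 - 0.6111i + 0.2083j - 0.1166k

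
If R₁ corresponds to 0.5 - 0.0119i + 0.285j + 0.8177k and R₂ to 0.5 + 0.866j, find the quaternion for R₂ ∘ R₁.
0.0032 + 0.7022i + 0.5755j + 0.4192k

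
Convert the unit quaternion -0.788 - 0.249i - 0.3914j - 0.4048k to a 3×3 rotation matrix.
[[0.3659, -0.443, 0.8184], [0.8329, 0.5483, -0.0755], [-0.4153, 0.7093, 0.5696]]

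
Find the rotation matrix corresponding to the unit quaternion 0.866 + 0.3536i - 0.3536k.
[[0.7499, 0.6124, -0.2501], [-0.6124, 0.4999, -0.6124], [-0.2501, 0.6124, 0.7499]]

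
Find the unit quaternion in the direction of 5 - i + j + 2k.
0.898 - 0.1796i + 0.1796j + 0.3592k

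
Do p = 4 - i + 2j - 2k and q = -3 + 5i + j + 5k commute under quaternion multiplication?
No: pq = 1 + 35i - 7j + 15k ≠ 1 + 11i + 3j + 37k = qp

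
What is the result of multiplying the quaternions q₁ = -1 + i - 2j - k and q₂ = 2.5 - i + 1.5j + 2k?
3.5 + i - 7.5j - 5k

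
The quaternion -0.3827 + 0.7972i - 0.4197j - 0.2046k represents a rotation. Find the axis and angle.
axis = (0.8629, -0.4543, -0.2215), θ = 5π/4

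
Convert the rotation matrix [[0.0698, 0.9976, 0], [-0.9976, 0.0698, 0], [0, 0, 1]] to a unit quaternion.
0.7314 - 0.682k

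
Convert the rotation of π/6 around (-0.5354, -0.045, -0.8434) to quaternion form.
0.9659 - 0.1386i - 0.0116j - 0.2183k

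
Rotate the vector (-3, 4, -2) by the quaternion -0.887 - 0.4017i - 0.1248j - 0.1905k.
(-4.388, 2.434, 1.953)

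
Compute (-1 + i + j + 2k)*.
-1 - i - j - 2k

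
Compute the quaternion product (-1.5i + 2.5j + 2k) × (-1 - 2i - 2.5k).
2 - 4.75i - 10.25j + 3k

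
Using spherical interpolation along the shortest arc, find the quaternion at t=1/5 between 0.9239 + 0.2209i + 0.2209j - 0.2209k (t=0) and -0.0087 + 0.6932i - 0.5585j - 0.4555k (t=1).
0.8504 + 0.4034i + 0.0432j - 0.335k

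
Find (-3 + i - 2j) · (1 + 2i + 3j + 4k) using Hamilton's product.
1 - 13i - 15j - 5k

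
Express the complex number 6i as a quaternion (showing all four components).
0 + 6i + 0j + 0k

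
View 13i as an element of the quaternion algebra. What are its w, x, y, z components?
0 + 13i + 0j + 0k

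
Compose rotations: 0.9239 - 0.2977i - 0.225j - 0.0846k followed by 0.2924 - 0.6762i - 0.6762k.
0.0116 - 0.8639i + 0.0783j - 0.4973k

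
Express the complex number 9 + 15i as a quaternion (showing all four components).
9 + 15i + 0j + 0k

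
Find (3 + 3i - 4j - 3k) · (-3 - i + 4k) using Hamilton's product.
6 - 28i + 3j + 17k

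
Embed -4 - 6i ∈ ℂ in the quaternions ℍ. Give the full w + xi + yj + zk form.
-4 - 6i + 0j + 0k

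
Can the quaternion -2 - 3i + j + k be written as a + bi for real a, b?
No. The quaternion -2 - 3i + j + k has j-coefficient y = 1 and k-coefficient z = 1, not both zero, so it does not lie in the complex subalgebra spanned by 1 and i.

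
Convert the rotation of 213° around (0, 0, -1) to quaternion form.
-0.284 - 0.9588k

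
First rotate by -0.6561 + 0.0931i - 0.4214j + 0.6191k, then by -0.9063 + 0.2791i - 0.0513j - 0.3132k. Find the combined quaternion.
0.7409 - 0.4312i + 0.2136j - 0.4684k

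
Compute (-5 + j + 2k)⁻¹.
-0.1667 - 0.0333j - 0.0667k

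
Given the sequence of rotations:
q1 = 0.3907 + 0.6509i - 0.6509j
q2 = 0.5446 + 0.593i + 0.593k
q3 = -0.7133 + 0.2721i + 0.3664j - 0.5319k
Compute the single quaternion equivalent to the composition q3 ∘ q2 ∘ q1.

q2 · q1 = -0.1732 + 0.9721i + 0.0315j - 0.1543k
q3 · q2 · q1 = -0.2346 - 0.7803i - 0.561j - 0.1454k
-0.2346 - 0.7803i - 0.561j - 0.1454k


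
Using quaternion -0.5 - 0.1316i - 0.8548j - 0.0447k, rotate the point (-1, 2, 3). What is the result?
(3.426, 1.488, -0.229)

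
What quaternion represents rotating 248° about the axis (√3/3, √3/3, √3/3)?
-0.5592 + 0.4786i + 0.4786j + 0.4786k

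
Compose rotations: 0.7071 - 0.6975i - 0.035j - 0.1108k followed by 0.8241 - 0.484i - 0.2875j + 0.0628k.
0.242 - 0.883i - 0.3296j - 0.2305k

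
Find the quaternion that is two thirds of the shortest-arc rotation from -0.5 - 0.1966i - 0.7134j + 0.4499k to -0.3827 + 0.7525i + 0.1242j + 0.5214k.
-0.5362 + 0.5209i - 0.222j + 0.626k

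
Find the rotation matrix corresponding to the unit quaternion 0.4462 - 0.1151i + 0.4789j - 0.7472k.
[[-0.5753, 0.5566, 0.5994], [-0.777, -0.1431, -0.613], [-0.2554, -0.8184, 0.5148]]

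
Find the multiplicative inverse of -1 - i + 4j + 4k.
-0.0294 + 0.0294i - 0.1176j - 0.1176k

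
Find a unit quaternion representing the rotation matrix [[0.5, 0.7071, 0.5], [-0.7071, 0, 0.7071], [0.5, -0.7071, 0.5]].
0.7071 - 0.5i - 0.5k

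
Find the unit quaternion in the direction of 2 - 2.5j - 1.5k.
0.5657 - 0.7071j - 0.4243k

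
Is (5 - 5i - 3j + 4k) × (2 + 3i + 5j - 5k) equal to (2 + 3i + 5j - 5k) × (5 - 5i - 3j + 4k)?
No: pq = 60 + 6j - 33k ≠ 60 + 10i + 32j - k = qp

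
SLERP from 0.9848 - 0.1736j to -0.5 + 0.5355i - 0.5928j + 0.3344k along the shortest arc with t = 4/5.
0.6854 - 0.4683i + 0.4747j - 0.2925k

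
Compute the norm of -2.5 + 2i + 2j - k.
3.905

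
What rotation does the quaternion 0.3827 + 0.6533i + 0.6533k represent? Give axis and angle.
axis = (√2/2, 0, √2/2), θ = 3π/4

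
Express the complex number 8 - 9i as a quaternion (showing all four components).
8 - 9i + 0j + 0k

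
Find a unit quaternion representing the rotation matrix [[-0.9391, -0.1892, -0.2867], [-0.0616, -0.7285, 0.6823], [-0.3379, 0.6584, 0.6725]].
0.0349 - 0.1709i + 0.3668j + 0.9138k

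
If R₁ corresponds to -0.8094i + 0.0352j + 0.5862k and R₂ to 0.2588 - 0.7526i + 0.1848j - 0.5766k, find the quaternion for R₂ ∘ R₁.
-0.2777 - 0.0808i + 0.917j + 0.2748k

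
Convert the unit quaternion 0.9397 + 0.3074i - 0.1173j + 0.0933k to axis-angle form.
axis = (0.8988, -0.343, 0.2728), θ = 40°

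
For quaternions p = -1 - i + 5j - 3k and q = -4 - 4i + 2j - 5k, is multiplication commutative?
No: pq = -25 - 11i - 15j + 35k ≠ -25 + 27i - 29j - k = qp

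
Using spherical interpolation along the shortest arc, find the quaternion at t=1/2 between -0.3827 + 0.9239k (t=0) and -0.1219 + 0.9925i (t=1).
-0.3488 + 0.686i + 0.6386k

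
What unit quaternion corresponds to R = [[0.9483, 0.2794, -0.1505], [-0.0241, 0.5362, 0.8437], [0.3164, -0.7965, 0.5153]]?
0.866 - 0.4735i - 0.1348j - 0.0876k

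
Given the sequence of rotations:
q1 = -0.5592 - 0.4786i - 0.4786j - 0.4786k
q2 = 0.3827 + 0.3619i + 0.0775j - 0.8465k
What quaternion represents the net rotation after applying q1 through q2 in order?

q2 · q1 = -0.4088 - 0.8278i + 0.3518j + 0.1541k
-0.4088 - 0.8278i + 0.3518j + 0.1541k


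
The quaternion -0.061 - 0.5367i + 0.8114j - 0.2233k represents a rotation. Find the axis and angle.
axis = (-0.5377, 0.8129, -0.2237), θ = 187°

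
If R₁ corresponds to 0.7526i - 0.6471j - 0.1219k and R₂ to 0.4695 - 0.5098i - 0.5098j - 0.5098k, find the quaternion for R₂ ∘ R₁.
-0.0084 + 0.0856i - 0.7496j + 0.6563k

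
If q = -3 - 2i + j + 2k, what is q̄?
-3 + 2i - j - 2k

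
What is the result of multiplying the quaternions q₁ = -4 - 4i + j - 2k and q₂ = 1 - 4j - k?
-2 - 13i + 13j + 18k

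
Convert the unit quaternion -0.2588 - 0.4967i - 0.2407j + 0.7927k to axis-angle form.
axis = (-0.5142, -0.2492, 0.8207), θ = 7π/6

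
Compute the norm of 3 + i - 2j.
√14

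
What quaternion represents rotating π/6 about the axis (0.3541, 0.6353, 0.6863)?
0.9659 + 0.0916i + 0.1644j + 0.1776k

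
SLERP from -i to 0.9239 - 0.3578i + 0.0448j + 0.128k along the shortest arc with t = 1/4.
0.2935 - 0.955i + 0.0142j + 0.0407k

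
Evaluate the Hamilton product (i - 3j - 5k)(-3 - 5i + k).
10 - 6i + 33j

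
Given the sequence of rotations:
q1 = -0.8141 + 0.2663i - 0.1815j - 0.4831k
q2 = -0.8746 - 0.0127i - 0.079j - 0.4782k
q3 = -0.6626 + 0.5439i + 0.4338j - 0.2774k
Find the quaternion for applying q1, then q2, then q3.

q2 · q1 = 0.47 - 0.2712i + 0.0896j + 0.8352k
q3 · q2 · q1 = 0.0289 + 0.8225i - 0.2345j - 0.5174k
0.0289 + 0.8225i - 0.2345j - 0.5174k


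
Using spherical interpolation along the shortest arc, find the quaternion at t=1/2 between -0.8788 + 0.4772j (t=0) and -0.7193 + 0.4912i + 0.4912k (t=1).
-0.8845 + 0.2719i + 0.2641j + 0.2719k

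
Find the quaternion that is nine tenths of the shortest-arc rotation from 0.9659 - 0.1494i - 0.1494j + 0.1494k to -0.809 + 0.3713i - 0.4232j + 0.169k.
0.8462 - 0.3563i + 0.3712j - 0.1384k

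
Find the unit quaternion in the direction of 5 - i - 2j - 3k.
0.8006 - 0.1601i - 0.3203j - 0.4804k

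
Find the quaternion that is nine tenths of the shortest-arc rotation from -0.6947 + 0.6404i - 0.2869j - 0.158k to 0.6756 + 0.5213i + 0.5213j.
-0.737 - 0.4118i - 0.5355j - 0.0211k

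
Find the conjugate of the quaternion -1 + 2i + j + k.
-1 - 2i - j - k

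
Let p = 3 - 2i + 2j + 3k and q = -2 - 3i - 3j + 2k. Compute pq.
-12 + 8i - 18j + 12k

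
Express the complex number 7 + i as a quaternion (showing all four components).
7 + i + 0j + 0k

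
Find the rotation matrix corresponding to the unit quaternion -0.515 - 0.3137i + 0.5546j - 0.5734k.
[[-0.2727, -0.9386, -0.2115], [0.2426, 0.1456, -0.9591], [0.931, -0.3129, 0.188]]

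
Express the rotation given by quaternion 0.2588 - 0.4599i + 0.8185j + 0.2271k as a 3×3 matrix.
[[-0.443, -0.8704, 0.2148], [-0.6353, 0.4738, 0.6098], [-0.6325, 0.1337, -0.7629]]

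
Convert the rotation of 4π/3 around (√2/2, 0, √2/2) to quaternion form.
-0.5 + 0.6124i + 0.6124k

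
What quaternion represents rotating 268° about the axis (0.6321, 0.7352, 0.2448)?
-0.6947 + 0.4547i + 0.5289j + 0.1761k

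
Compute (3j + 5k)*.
-3j - 5k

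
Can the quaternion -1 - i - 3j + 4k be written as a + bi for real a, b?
No. The quaternion -1 - i - 3j + 4k has j-coefficient y = -3 and k-coefficient z = 4, not both zero, so it does not lie in the complex subalgebra spanned by 1 and i.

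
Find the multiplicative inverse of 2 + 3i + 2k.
0.1176 - 0.1765i - 0.1176k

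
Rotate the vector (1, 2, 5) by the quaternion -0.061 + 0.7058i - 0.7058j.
(-1.558, -0.558, -5.221)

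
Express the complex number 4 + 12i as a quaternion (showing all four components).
4 + 12i + 0j + 0k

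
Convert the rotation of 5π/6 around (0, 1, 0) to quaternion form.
0.2588 + 0.9659j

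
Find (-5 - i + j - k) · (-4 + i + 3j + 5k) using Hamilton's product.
23 + 7i - 15j - 25k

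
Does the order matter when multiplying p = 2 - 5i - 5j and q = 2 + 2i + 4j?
Yes: pq = 34 - 6i - 2j - 10k ≠ 34 - 6i - 2j + 10k = qp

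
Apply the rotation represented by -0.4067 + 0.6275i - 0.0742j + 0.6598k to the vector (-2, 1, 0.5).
(0.651, 0.808, -2.043)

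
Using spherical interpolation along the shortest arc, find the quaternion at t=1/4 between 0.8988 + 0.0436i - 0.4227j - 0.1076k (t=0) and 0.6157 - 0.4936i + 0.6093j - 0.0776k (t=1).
0.9718 - 0.1251i - 0.1613j - 0.1176k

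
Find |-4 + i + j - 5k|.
√43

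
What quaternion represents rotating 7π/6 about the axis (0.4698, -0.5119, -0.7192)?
-0.2588 + 0.4538i - 0.4945j - 0.6947k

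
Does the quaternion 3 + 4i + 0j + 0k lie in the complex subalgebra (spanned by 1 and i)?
Yes. The quaternion 3 + 4i has j- and k-coefficients y = z = 0, so it lies in the complex subalgebra spanned by 1 and i.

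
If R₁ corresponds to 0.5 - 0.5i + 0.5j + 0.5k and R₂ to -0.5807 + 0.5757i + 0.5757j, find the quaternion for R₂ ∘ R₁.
-0.2903 + 0.866i - 0.2903j + 0.2853k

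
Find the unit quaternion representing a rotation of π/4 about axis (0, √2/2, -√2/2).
0.9239 + 0.2706j - 0.2706k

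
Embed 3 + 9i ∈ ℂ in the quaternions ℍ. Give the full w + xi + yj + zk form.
3 + 9i + 0j + 0k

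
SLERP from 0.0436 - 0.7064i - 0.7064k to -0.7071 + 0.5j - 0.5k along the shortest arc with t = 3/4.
-0.5856 - 0.2281i + 0.424j - 0.6521k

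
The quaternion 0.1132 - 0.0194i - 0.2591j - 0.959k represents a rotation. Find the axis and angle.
axis = (-0.0195, -0.2608, -0.9652), θ = 167°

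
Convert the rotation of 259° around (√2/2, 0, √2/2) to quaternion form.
-0.6361 + 0.5456i + 0.5456k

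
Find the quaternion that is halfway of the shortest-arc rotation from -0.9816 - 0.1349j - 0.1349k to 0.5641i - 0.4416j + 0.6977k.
-0.6824 - 0.3922i + 0.2132j - 0.5788k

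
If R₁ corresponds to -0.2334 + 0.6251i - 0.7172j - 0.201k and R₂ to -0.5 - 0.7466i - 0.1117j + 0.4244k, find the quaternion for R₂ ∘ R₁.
0.5886 + 0.1885i + 0.4999j + 0.6067k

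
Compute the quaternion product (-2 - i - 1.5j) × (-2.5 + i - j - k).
4.5 + 2i + 4.75j + 4.5k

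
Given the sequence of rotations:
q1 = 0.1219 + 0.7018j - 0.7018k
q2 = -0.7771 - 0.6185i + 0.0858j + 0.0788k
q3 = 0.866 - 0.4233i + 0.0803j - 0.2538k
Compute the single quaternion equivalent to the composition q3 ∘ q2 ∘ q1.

q2 · q1 = -0.0996 - 0.1909i - 0.969j + 0.1209k
q3 · q2 · q1 = -0.0586 - 0.3594i - 0.7475j + 0.5555k
-0.0586 - 0.3594i - 0.7475j + 0.5555k


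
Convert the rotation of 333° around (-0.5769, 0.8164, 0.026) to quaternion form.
-0.9724 - 0.1347i + 0.1906j + 0.0061k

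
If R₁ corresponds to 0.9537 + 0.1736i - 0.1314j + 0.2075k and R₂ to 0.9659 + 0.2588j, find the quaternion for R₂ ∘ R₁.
0.9552 + 0.2214i + 0.1199j + 0.1555k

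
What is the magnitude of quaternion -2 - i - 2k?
3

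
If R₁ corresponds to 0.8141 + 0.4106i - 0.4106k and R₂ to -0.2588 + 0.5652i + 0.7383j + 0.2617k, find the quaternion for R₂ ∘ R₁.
-0.3353 + 0.0507i + 0.9406j + 0.0162k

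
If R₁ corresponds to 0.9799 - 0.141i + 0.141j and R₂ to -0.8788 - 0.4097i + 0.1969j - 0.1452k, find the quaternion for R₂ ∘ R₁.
-0.9467 - 0.2571i + 0.0895j - 0.1723k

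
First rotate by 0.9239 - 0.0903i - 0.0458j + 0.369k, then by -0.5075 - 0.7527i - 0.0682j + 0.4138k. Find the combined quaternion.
-0.6927 - 0.6558i + 0.2006j + 0.2234k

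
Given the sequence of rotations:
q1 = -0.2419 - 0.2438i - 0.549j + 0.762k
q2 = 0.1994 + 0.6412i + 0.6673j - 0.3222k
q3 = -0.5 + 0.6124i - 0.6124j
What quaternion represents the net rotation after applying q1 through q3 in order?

q2 · q1 = 0.72 + 0.1279i - 0.6809j + 0.0406k
q3 · q2 · q1 = -0.8553 + 0.3521i - 0.1253j - 0.359k
-0.8553 + 0.3521i - 0.1253j - 0.359k


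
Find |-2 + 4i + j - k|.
√22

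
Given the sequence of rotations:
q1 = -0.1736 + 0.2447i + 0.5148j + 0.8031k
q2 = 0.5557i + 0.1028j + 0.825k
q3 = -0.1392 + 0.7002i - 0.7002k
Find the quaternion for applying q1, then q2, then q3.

q2 · q1 = -0.8515 - 0.4386i - 0.2623j + 0.1177k
q3 · q2 · q1 = 0.5081 - 0.7188i + 0.2612j + 0.3962k
0.5081 - 0.7188i + 0.2612j + 0.3962k


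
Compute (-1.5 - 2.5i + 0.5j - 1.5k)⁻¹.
-0.1364 + 0.2273i - 0.0455j + 0.1364k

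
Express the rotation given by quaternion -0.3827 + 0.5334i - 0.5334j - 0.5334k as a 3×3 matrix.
[[-0.1381, -0.9773, -0.1608], [-0.1608, -0.1381, 0.9773], [-0.9773, 0.1608, -0.1381]]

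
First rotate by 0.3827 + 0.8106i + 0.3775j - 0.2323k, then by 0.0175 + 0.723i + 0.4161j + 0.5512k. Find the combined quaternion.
-0.6084 - 0.0139i + 0.7806j + 0.1425k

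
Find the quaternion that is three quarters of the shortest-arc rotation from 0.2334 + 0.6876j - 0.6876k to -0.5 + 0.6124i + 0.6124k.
0.4739 - 0.4963i + 0.2024j - 0.6987k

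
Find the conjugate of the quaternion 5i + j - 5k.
-5i - j + 5k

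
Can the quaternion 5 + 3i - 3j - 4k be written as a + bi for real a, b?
No. The quaternion 5 + 3i - 3j - 4k has j-coefficient y = -3 and k-coefficient z = -4, not both zero, so it does not lie in the complex subalgebra spanned by 1 and i.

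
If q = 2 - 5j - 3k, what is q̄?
2 + 5j + 3k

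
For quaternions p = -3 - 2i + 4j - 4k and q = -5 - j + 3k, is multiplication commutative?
No: pq = 31 + 18i - 11j + 13k ≠ 31 + 2i - 23j + 9k = qp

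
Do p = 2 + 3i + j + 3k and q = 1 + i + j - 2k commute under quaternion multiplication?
No: pq = 4 + 12j + k ≠ 4 + 10i - 6j - 3k = qp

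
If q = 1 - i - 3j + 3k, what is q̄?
1 + i + 3j - 3k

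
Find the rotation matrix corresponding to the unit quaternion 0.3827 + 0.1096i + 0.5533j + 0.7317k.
[[-0.6831, -0.4388, 0.5839], [0.6813, -0.0948, 0.7258], [-0.2631, 0.8936, 0.3637]]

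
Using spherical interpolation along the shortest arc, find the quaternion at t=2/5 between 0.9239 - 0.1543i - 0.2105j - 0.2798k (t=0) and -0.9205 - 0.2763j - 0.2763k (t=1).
0.9933 - 0.0989i - 0.0144j - 0.0589k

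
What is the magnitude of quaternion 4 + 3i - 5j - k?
√51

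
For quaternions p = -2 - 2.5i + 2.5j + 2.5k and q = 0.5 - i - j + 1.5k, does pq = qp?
No: pq = -4.75 + 7i + 4.5j + 3.25k ≠ -4.75 - 5.5i + 2j - 6.75k = qp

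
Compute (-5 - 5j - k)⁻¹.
-0.098 + 0.098j + 0.0196k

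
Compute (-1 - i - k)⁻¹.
-0.3333 + 0.3333i + 0.3333k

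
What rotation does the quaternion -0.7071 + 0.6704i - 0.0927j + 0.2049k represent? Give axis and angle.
axis = (0.9481, -0.1311, 0.2898), θ = 3π/2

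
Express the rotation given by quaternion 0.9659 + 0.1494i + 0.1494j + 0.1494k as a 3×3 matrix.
[[0.9107, -0.244, 0.3333], [0.3333, 0.9107, -0.244], [-0.244, 0.3333, 0.9107]]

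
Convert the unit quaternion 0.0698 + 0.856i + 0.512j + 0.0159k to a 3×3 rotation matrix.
[[0.4752, 0.8743, 0.0987], [0.8788, -0.466, -0.1032], [-0.0443, 0.1358, -0.9898]]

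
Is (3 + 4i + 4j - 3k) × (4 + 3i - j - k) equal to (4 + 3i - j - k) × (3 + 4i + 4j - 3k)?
No: pq = 1 + 18i + 8j - 31k ≠ 1 + 32i + 18j + k = qp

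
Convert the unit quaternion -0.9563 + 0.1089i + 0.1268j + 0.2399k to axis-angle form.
axis = (0.3725, 0.4337, 0.8205), θ = 326°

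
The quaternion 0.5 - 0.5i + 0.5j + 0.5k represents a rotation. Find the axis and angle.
axis = (-√3/3, √3/3, √3/3), θ = 2π/3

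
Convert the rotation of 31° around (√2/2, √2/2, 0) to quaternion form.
0.9636 + 0.189i + 0.189j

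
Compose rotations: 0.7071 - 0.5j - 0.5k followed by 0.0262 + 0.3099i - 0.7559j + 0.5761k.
-0.0714 + 0.8851i - 0.3926j + 0.2393k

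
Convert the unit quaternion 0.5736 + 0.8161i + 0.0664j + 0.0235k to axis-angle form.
axis = (0.9963, 0.0811, 0.0287), θ = 110°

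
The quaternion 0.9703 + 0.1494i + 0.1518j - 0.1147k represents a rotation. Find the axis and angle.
axis = (0.6176, 0.6275, -0.4741), θ = 28°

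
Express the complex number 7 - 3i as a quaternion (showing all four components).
7 - 3i + 0j + 0k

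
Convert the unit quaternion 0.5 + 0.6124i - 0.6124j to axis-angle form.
axis = (√2/2, -√2/2, 0), θ = 2π/3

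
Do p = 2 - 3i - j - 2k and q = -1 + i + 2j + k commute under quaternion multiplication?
No: pq = 5 + 8i + 6j - k ≠ 5 + 2i + 4j + 9k = qp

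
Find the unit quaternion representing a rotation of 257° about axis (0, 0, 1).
-0.6225 + 0.7826k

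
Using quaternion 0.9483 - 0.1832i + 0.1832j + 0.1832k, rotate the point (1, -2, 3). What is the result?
(2.536, -0.207, 2.743)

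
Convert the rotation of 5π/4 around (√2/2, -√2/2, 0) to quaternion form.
-0.3827 + 0.6533i - 0.6533j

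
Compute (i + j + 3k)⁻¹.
-0.0909i - 0.0909j - 0.2727k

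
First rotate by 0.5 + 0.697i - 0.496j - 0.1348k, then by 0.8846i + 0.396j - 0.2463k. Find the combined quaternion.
-0.4534 + 0.2668i + 0.1456j - 0.8379k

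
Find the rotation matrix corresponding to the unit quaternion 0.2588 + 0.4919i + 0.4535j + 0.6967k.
[[-0.3821, 0.0855, 0.9201], [0.8068, -0.4547, 0.3773], [0.4507, 0.8865, 0.1047]]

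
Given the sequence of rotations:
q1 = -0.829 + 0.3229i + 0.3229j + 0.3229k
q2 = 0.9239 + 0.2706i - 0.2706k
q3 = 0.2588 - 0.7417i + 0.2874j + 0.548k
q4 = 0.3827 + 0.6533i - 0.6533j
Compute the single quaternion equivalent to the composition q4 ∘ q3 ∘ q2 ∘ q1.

q2 · q1 = -0.7659 + 0.1614i + 0.1236j + 0.61k
q3 · q2 · q1 = -0.4483 + 0.7174i + 0.3528j - 0.3999k
q4 · q3 · q2 · q1 = -0.4098 + 0.2429i + 0.6891j + 0.5461k
-0.4098 + 0.2429i + 0.6891j + 0.5461k


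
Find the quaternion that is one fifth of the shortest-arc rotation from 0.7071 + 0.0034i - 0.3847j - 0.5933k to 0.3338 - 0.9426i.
0.7279 - 0.2528i - 0.3467j - 0.5348k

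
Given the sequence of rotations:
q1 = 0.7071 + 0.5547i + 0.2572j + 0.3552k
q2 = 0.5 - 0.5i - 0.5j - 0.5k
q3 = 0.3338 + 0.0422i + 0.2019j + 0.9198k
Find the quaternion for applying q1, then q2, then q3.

q2 · q1 = 0.9371 - 0.1252i - 0.3247j - 0.0272k
q3 · q2 · q1 = 0.4087 + 0.2909i - 0.0332j + 0.8644k
0.4087 + 0.2909i - 0.0332j + 0.8644k


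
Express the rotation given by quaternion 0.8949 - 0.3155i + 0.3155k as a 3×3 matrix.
[[0.8009, -0.5647, -0.1991], [0.5647, 0.6018, 0.5647], [-0.1991, -0.5647, 0.8009]]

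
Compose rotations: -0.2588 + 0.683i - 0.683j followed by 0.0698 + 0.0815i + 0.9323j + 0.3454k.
0.563 + 0.2625i - 0.053j - 0.7818k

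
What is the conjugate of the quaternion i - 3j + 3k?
-i + 3j - 3k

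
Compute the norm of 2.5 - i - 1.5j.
3.082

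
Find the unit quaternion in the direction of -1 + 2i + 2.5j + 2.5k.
-0.239 + 0.4781i + 0.5976j + 0.5976k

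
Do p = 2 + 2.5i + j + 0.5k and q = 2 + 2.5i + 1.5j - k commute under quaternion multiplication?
No: pq = -3.25 + 8.25i + 8.75j + 0.25k ≠ -3.25 + 11.75i + 1.25j - 2.25k = qp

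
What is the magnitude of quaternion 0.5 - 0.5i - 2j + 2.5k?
3.279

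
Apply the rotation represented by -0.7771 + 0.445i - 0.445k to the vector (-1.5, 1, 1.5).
(-2.192, 0.208, 0.808)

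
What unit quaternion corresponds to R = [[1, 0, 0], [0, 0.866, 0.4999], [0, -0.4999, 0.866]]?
0.9659 - 0.2588i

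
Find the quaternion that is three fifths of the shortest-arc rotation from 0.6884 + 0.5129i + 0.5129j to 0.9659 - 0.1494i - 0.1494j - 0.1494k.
0.9753 + 0.1388i + 0.1388j - 0.1011k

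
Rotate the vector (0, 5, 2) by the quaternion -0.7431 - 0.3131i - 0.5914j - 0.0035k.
(3.588, 3.097, 2.556)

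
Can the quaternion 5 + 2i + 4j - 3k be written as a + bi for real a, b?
No. The quaternion 5 + 2i + 4j - 3k has j-coefficient y = 4 and k-coefficient z = -3, not both zero, so it does not lie in the complex subalgebra spanned by 1 and i.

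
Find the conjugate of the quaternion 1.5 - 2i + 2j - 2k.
1.5 + 2i - 2j + 2k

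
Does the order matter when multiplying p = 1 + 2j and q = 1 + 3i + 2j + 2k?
Yes: pq = -3 + 7i + 4j - 4k ≠ -3 - i + 4j + 8k = qp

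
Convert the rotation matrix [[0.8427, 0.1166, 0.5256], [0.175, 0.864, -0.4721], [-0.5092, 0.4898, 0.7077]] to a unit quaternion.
0.9239 + 0.2603i + 0.28j + 0.0158k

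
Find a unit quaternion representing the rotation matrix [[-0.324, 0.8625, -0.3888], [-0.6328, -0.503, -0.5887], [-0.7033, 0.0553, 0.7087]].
-0.4695 - 0.3429i - 0.1675j + 0.7962k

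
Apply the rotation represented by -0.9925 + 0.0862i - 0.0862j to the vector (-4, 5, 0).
(-4.015, 4.985, -0.171)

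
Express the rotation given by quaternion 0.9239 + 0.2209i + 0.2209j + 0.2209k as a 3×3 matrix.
[[0.8048, -0.3106, 0.5058], [0.5058, 0.8048, -0.3106], [-0.3106, 0.5058, 0.8048]]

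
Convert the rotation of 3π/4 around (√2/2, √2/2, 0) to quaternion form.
0.3827 + 0.6533i + 0.6533j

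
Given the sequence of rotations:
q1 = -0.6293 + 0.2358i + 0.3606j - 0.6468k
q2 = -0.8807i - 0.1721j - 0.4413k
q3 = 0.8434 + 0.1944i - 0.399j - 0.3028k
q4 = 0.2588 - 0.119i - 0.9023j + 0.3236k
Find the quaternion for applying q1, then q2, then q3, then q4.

q2 · q1 = -0.0157 + 0.8247i - 0.5654j + 0.0007k
q3 · q2 · q1 = -0.3989 + 0.521i - 0.7204j + 0.2245k
q4 · q3 · q2 · q1 = -0.7639 + 0.2129i + 0.3688j + 0.4848k
-0.7639 + 0.2129i + 0.3688j + 0.4848k


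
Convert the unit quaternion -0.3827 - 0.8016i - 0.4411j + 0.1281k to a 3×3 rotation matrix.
[[0.578, 0.8052, 0.1322], [0.6091, -0.3179, -0.7266], [-0.543, 0.5005, -0.6743]]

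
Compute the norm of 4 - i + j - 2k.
√22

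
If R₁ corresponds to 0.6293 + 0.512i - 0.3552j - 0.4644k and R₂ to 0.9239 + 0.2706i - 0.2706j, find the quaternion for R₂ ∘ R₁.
0.3467 + 0.769i - 0.3728j - 0.3866k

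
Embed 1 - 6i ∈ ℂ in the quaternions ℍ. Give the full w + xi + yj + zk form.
1 - 6i + 0j + 0k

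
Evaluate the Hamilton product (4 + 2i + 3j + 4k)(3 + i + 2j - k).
8 - i + 23j + 9k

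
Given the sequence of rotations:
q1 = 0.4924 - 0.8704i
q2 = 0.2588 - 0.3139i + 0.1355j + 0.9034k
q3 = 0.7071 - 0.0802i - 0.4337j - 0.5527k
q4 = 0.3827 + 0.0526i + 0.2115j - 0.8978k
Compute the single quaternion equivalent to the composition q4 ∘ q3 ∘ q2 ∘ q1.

q2 · q1 = -0.1458 - 0.3798i - 0.7196j + 0.5628k
q3 · q2 · q1 = -0.1346 - 0.8987i - 0.1905j + 0.3715k
q4 · q3 · q2 · q1 = 0.3696 - 0.4435i + 0.6859j + 0.4431k
0.3696 - 0.4435i + 0.6859j + 0.4431k


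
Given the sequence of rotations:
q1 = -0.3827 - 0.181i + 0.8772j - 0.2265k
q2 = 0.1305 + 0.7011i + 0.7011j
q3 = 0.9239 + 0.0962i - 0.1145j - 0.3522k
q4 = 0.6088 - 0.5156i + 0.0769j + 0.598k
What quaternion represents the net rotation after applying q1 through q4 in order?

q2 · q1 = -0.538 - 0.4507i + 0.005j + 0.7123k
q3 · q2 · q1 = -0.2023 - 0.548i + 0.1564j + 0.7965k
q4 · q3 · q2 · q1 = -0.894 - 0.2616i + 0.1626j + 0.3254k
-0.894 - 0.2616i + 0.1626j + 0.3254k


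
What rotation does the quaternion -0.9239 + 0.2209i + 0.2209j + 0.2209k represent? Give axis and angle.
axis = (√3/3, √3/3, √3/3), θ = 7π/4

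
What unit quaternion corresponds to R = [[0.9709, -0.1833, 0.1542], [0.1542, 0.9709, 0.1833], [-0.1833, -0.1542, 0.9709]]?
0.989 - 0.0853i + 0.0853j + 0.0853k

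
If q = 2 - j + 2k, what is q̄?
2 + j - 2k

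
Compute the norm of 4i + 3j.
5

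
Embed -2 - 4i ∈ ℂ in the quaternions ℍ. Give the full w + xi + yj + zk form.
-2 - 4i + 0j + 0k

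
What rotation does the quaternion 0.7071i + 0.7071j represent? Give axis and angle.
axis = (√2/2, √2/2, 0), θ = π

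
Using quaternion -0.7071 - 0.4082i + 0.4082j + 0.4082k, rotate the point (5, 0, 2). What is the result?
(-0.154, -5.041, 1.887)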